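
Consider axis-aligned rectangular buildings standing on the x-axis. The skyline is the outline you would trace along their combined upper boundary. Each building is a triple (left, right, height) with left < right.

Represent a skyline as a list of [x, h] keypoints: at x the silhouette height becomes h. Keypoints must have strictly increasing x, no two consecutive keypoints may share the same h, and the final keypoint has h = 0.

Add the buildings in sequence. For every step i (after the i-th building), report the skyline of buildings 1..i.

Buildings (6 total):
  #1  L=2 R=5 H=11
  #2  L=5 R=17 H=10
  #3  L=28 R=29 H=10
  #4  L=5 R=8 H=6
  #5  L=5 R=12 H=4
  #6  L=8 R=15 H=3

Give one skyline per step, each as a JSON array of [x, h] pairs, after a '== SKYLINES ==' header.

== SKYLINES ==
[[2,11],[5,0]]
[[2,11],[5,10],[17,0]]
[[2,11],[5,10],[17,0],[28,10],[29,0]]
[[2,11],[5,10],[17,0],[28,10],[29,0]]
[[2,11],[5,10],[17,0],[28,10],[29,0]]
[[2,11],[5,10],[17,0],[28,10],[29,0]]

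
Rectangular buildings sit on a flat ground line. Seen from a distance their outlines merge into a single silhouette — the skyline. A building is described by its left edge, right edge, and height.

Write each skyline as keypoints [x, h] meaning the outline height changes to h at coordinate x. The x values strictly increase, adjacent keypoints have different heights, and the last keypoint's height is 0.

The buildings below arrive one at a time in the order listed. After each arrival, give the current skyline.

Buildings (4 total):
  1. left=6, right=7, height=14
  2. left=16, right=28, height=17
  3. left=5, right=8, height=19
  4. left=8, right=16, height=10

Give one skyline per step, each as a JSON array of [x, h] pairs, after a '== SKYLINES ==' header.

== SKYLINES ==
[[6,14],[7,0]]
[[6,14],[7,0],[16,17],[28,0]]
[[5,19],[8,0],[16,17],[28,0]]
[[5,19],[8,10],[16,17],[28,0]]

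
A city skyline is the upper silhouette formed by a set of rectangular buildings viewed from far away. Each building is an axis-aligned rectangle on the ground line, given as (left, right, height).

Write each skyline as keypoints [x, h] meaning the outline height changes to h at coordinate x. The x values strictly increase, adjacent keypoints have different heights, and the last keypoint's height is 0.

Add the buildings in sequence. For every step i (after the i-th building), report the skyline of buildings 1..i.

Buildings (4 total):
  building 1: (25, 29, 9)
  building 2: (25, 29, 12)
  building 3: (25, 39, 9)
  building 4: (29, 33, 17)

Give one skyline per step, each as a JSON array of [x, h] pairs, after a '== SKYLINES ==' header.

== SKYLINES ==
[[25,9],[29,0]]
[[25,12],[29,0]]
[[25,12],[29,9],[39,0]]
[[25,12],[29,17],[33,9],[39,0]]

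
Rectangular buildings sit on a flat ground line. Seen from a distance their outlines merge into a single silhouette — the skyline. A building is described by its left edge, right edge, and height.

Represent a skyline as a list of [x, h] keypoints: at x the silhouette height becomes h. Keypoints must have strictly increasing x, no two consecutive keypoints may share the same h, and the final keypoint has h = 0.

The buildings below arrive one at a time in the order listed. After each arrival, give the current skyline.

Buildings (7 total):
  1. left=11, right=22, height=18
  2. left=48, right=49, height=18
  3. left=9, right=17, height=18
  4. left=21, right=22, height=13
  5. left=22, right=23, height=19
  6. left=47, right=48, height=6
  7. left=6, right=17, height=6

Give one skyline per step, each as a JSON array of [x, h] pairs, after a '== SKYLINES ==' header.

== SKYLINES ==
[[11,18],[22,0]]
[[11,18],[22,0],[48,18],[49,0]]
[[9,18],[22,0],[48,18],[49,0]]
[[9,18],[22,0],[48,18],[49,0]]
[[9,18],[22,19],[23,0],[48,18],[49,0]]
[[9,18],[22,19],[23,0],[47,6],[48,18],[49,0]]
[[6,6],[9,18],[22,19],[23,0],[47,6],[48,18],[49,0]]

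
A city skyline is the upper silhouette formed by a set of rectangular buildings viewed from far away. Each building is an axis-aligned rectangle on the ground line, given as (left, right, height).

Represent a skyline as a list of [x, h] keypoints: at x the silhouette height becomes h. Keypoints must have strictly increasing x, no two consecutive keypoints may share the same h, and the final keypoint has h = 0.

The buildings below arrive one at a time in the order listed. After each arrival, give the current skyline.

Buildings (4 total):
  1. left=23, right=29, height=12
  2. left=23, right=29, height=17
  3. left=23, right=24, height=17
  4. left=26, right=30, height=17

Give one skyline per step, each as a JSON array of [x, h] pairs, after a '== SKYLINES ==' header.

== SKYLINES ==
[[23,12],[29,0]]
[[23,17],[29,0]]
[[23,17],[29,0]]
[[23,17],[30,0]]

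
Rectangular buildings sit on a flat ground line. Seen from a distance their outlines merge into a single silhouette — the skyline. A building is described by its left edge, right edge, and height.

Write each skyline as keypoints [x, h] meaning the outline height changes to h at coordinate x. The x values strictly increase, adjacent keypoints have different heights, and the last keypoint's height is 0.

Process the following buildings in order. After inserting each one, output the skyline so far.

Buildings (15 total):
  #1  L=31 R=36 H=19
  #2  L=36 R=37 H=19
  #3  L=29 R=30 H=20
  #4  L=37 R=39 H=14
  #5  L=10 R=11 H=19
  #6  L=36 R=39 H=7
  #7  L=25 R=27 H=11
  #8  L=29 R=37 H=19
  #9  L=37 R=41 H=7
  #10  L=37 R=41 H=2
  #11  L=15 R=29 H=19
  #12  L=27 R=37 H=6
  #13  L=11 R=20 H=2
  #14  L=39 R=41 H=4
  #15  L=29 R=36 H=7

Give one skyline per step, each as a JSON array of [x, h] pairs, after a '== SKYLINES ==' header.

== SKYLINES ==
[[31,19],[36,0]]
[[31,19],[37,0]]
[[29,20],[30,0],[31,19],[37,0]]
[[29,20],[30,0],[31,19],[37,14],[39,0]]
[[10,19],[11,0],[29,20],[30,0],[31,19],[37,14],[39,0]]
[[10,19],[11,0],[29,20],[30,0],[31,19],[37,14],[39,0]]
[[10,19],[11,0],[25,11],[27,0],[29,20],[30,0],[31,19],[37,14],[39,0]]
[[10,19],[11,0],[25,11],[27,0],[29,20],[30,19],[37,14],[39,0]]
[[10,19],[11,0],[25,11],[27,0],[29,20],[30,19],[37,14],[39,7],[41,0]]
[[10,19],[11,0],[25,11],[27,0],[29,20],[30,19],[37,14],[39,7],[41,0]]
[[10,19],[11,0],[15,19],[29,20],[30,19],[37,14],[39,7],[41,0]]
[[10,19],[11,0],[15,19],[29,20],[30,19],[37,14],[39,7],[41,0]]
[[10,19],[11,2],[15,19],[29,20],[30,19],[37,14],[39,7],[41,0]]
[[10,19],[11,2],[15,19],[29,20],[30,19],[37,14],[39,7],[41,0]]
[[10,19],[11,2],[15,19],[29,20],[30,19],[37,14],[39,7],[41,0]]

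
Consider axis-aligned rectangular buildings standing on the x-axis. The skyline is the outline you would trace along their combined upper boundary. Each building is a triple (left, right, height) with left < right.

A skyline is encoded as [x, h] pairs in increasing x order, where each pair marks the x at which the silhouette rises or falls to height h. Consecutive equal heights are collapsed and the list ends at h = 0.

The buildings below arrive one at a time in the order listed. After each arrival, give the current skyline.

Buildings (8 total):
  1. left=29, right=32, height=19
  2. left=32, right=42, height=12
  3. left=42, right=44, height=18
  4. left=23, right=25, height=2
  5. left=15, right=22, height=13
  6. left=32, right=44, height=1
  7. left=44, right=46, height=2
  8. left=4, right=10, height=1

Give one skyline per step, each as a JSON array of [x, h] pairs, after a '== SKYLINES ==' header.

== SKYLINES ==
[[29,19],[32,0]]
[[29,19],[32,12],[42,0]]
[[29,19],[32,12],[42,18],[44,0]]
[[23,2],[25,0],[29,19],[32,12],[42,18],[44,0]]
[[15,13],[22,0],[23,2],[25,0],[29,19],[32,12],[42,18],[44,0]]
[[15,13],[22,0],[23,2],[25,0],[29,19],[32,12],[42,18],[44,0]]
[[15,13],[22,0],[23,2],[25,0],[29,19],[32,12],[42,18],[44,2],[46,0]]
[[4,1],[10,0],[15,13],[22,0],[23,2],[25,0],[29,19],[32,12],[42,18],[44,2],[46,0]]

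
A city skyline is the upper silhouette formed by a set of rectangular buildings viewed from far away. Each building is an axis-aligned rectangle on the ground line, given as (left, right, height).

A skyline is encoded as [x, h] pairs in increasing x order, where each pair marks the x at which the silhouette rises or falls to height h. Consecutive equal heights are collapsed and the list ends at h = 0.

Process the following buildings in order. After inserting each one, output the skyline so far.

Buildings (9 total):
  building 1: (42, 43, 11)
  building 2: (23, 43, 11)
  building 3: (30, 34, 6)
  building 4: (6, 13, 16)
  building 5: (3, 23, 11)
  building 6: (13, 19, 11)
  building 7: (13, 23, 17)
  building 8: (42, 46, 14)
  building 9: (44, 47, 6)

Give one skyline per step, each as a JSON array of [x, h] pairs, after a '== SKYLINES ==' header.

== SKYLINES ==
[[42,11],[43,0]]
[[23,11],[43,0]]
[[23,11],[43,0]]
[[6,16],[13,0],[23,11],[43,0]]
[[3,11],[6,16],[13,11],[43,0]]
[[3,11],[6,16],[13,11],[43,0]]
[[3,11],[6,16],[13,17],[23,11],[43,0]]
[[3,11],[6,16],[13,17],[23,11],[42,14],[46,0]]
[[3,11],[6,16],[13,17],[23,11],[42,14],[46,6],[47,0]]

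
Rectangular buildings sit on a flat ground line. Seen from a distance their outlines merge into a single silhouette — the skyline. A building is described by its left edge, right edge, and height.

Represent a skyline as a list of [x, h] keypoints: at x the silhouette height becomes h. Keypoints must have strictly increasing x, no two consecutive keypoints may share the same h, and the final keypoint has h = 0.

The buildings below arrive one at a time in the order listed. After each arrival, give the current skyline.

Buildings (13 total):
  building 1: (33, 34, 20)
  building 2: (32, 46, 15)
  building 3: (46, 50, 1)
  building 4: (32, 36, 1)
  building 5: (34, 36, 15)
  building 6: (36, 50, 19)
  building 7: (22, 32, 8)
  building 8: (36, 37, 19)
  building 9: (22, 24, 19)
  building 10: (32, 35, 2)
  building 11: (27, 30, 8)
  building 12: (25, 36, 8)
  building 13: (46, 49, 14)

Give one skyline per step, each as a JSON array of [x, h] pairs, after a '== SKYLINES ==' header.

== SKYLINES ==
[[33,20],[34,0]]
[[32,15],[33,20],[34,15],[46,0]]
[[32,15],[33,20],[34,15],[46,1],[50,0]]
[[32,15],[33,20],[34,15],[46,1],[50,0]]
[[32,15],[33,20],[34,15],[46,1],[50,0]]
[[32,15],[33,20],[34,15],[36,19],[50,0]]
[[22,8],[32,15],[33,20],[34,15],[36,19],[50,0]]
[[22,8],[32,15],[33,20],[34,15],[36,19],[50,0]]
[[22,19],[24,8],[32,15],[33,20],[34,15],[36,19],[50,0]]
[[22,19],[24,8],[32,15],[33,20],[34,15],[36,19],[50,0]]
[[22,19],[24,8],[32,15],[33,20],[34,15],[36,19],[50,0]]
[[22,19],[24,8],[32,15],[33,20],[34,15],[36,19],[50,0]]
[[22,19],[24,8],[32,15],[33,20],[34,15],[36,19],[50,0]]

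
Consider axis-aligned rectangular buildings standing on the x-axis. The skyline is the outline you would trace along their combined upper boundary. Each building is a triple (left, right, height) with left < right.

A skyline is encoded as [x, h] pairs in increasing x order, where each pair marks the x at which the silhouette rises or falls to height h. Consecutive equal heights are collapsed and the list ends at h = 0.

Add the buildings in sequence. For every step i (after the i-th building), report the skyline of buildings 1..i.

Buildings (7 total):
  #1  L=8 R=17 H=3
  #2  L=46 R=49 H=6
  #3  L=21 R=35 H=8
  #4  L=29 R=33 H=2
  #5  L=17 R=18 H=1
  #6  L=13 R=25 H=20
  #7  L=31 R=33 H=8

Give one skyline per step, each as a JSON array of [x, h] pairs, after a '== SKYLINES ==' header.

== SKYLINES ==
[[8,3],[17,0]]
[[8,3],[17,0],[46,6],[49,0]]
[[8,3],[17,0],[21,8],[35,0],[46,6],[49,0]]
[[8,3],[17,0],[21,8],[35,0],[46,6],[49,0]]
[[8,3],[17,1],[18,0],[21,8],[35,0],[46,6],[49,0]]
[[8,3],[13,20],[25,8],[35,0],[46,6],[49,0]]
[[8,3],[13,20],[25,8],[35,0],[46,6],[49,0]]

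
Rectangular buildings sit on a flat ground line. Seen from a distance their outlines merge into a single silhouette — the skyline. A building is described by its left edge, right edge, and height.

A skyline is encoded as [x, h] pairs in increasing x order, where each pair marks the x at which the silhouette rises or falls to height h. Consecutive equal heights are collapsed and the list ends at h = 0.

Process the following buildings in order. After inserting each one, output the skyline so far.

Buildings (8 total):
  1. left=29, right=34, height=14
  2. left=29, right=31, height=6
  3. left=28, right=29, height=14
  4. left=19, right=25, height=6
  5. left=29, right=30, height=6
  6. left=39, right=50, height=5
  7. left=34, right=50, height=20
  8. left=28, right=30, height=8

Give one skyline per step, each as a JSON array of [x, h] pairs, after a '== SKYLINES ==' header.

== SKYLINES ==
[[29,14],[34,0]]
[[29,14],[34,0]]
[[28,14],[34,0]]
[[19,6],[25,0],[28,14],[34,0]]
[[19,6],[25,0],[28,14],[34,0]]
[[19,6],[25,0],[28,14],[34,0],[39,5],[50,0]]
[[19,6],[25,0],[28,14],[34,20],[50,0]]
[[19,6],[25,0],[28,14],[34,20],[50,0]]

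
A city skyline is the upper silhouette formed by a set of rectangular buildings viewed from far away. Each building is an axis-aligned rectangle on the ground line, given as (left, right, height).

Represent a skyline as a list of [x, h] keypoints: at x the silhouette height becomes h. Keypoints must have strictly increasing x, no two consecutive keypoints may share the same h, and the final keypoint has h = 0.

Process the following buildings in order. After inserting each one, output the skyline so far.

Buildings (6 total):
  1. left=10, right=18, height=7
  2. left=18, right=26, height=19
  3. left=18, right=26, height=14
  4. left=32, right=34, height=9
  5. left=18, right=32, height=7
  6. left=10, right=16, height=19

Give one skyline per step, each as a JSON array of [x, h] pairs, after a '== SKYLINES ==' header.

== SKYLINES ==
[[10,7],[18,0]]
[[10,7],[18,19],[26,0]]
[[10,7],[18,19],[26,0]]
[[10,7],[18,19],[26,0],[32,9],[34,0]]
[[10,7],[18,19],[26,7],[32,9],[34,0]]
[[10,19],[16,7],[18,19],[26,7],[32,9],[34,0]]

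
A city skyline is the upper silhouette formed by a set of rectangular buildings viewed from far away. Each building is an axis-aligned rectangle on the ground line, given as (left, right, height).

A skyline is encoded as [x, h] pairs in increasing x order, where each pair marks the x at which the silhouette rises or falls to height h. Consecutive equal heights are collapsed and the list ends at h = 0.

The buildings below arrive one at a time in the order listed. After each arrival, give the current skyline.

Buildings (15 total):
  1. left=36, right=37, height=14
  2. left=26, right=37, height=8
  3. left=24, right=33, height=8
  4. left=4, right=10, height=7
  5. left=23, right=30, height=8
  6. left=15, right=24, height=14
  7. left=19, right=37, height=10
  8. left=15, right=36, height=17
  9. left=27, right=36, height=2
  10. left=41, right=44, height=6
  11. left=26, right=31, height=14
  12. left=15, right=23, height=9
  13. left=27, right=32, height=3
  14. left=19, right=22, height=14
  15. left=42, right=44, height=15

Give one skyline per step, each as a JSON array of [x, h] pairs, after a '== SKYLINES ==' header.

== SKYLINES ==
[[36,14],[37,0]]
[[26,8],[36,14],[37,0]]
[[24,8],[36,14],[37,0]]
[[4,7],[10,0],[24,8],[36,14],[37,0]]
[[4,7],[10,0],[23,8],[36,14],[37,0]]
[[4,7],[10,0],[15,14],[24,8],[36,14],[37,0]]
[[4,7],[10,0],[15,14],[24,10],[36,14],[37,0]]
[[4,7],[10,0],[15,17],[36,14],[37,0]]
[[4,7],[10,0],[15,17],[36,14],[37,0]]
[[4,7],[10,0],[15,17],[36,14],[37,0],[41,6],[44,0]]
[[4,7],[10,0],[15,17],[36,14],[37,0],[41,6],[44,0]]
[[4,7],[10,0],[15,17],[36,14],[37,0],[41,6],[44,0]]
[[4,7],[10,0],[15,17],[36,14],[37,0],[41,6],[44,0]]
[[4,7],[10,0],[15,17],[36,14],[37,0],[41,6],[44,0]]
[[4,7],[10,0],[15,17],[36,14],[37,0],[41,6],[42,15],[44,0]]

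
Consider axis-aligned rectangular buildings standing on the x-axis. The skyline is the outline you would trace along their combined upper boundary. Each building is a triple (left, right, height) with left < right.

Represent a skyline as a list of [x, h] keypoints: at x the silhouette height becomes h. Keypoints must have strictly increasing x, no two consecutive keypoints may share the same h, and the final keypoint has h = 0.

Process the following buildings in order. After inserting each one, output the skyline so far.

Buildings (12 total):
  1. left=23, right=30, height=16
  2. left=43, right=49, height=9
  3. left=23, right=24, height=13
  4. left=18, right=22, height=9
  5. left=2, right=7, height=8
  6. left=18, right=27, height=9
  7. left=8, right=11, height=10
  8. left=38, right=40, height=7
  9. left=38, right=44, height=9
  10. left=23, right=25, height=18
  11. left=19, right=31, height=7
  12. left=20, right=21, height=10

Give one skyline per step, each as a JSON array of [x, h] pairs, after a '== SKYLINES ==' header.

== SKYLINES ==
[[23,16],[30,0]]
[[23,16],[30,0],[43,9],[49,0]]
[[23,16],[30,0],[43,9],[49,0]]
[[18,9],[22,0],[23,16],[30,0],[43,9],[49,0]]
[[2,8],[7,0],[18,9],[22,0],[23,16],[30,0],[43,9],[49,0]]
[[2,8],[7,0],[18,9],[23,16],[30,0],[43,9],[49,0]]
[[2,8],[7,0],[8,10],[11,0],[18,9],[23,16],[30,0],[43,9],[49,0]]
[[2,8],[7,0],[8,10],[11,0],[18,9],[23,16],[30,0],[38,7],[40,0],[43,9],[49,0]]
[[2,8],[7,0],[8,10],[11,0],[18,9],[23,16],[30,0],[38,9],[49,0]]
[[2,8],[7,0],[8,10],[11,0],[18,9],[23,18],[25,16],[30,0],[38,9],[49,0]]
[[2,8],[7,0],[8,10],[11,0],[18,9],[23,18],[25,16],[30,7],[31,0],[38,9],[49,0]]
[[2,8],[7,0],[8,10],[11,0],[18,9],[20,10],[21,9],[23,18],[25,16],[30,7],[31,0],[38,9],[49,0]]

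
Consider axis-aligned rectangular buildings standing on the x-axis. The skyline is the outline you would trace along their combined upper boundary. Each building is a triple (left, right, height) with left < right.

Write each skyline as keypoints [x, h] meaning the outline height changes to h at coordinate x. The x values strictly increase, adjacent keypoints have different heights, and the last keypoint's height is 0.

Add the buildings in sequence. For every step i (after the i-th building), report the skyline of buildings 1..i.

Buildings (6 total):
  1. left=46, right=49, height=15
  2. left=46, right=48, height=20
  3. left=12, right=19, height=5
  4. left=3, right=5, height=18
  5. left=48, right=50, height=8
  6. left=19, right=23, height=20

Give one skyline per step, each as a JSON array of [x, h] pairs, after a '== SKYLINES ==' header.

== SKYLINES ==
[[46,15],[49,0]]
[[46,20],[48,15],[49,0]]
[[12,5],[19,0],[46,20],[48,15],[49,0]]
[[3,18],[5,0],[12,5],[19,0],[46,20],[48,15],[49,0]]
[[3,18],[5,0],[12,5],[19,0],[46,20],[48,15],[49,8],[50,0]]
[[3,18],[5,0],[12,5],[19,20],[23,0],[46,20],[48,15],[49,8],[50,0]]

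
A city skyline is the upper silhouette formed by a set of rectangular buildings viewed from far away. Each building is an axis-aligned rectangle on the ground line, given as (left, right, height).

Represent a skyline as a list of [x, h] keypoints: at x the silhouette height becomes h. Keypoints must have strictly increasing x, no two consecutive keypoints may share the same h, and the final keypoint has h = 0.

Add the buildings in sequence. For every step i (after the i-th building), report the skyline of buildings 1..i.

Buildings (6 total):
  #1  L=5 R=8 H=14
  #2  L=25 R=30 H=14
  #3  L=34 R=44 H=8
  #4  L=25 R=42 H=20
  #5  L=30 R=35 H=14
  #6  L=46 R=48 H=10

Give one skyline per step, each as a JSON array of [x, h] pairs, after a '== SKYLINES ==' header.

== SKYLINES ==
[[5,14],[8,0]]
[[5,14],[8,0],[25,14],[30,0]]
[[5,14],[8,0],[25,14],[30,0],[34,8],[44,0]]
[[5,14],[8,0],[25,20],[42,8],[44,0]]
[[5,14],[8,0],[25,20],[42,8],[44,0]]
[[5,14],[8,0],[25,20],[42,8],[44,0],[46,10],[48,0]]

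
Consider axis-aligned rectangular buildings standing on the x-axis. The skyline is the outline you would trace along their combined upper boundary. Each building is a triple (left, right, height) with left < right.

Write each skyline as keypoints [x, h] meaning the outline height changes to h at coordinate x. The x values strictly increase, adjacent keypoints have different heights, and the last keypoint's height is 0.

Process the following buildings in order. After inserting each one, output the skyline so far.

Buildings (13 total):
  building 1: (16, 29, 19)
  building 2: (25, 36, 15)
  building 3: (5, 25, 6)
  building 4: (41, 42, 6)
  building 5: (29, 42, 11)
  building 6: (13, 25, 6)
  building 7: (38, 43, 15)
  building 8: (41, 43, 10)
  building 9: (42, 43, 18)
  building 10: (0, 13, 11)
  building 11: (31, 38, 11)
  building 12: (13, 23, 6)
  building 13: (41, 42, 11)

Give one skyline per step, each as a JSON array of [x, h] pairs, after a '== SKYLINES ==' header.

== SKYLINES ==
[[16,19],[29,0]]
[[16,19],[29,15],[36,0]]
[[5,6],[16,19],[29,15],[36,0]]
[[5,6],[16,19],[29,15],[36,0],[41,6],[42,0]]
[[5,6],[16,19],[29,15],[36,11],[42,0]]
[[5,6],[16,19],[29,15],[36,11],[42,0]]
[[5,6],[16,19],[29,15],[36,11],[38,15],[43,0]]
[[5,6],[16,19],[29,15],[36,11],[38,15],[43,0]]
[[5,6],[16,19],[29,15],[36,11],[38,15],[42,18],[43,0]]
[[0,11],[13,6],[16,19],[29,15],[36,11],[38,15],[42,18],[43,0]]
[[0,11],[13,6],[16,19],[29,15],[36,11],[38,15],[42,18],[43,0]]
[[0,11],[13,6],[16,19],[29,15],[36,11],[38,15],[42,18],[43,0]]
[[0,11],[13,6],[16,19],[29,15],[36,11],[38,15],[42,18],[43,0]]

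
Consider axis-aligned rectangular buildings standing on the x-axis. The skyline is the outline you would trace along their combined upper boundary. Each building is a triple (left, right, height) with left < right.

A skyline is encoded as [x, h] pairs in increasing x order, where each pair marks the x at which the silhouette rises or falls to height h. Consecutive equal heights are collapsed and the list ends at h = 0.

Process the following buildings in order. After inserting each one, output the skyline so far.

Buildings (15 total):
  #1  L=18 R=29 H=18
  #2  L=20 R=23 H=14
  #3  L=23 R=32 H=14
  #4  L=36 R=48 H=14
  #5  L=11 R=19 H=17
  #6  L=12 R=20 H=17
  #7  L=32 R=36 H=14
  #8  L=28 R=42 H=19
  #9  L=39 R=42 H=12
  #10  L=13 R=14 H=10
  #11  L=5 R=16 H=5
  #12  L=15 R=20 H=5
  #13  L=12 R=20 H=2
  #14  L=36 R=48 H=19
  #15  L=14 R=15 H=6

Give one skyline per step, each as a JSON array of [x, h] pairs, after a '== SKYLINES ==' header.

== SKYLINES ==
[[18,18],[29,0]]
[[18,18],[29,0]]
[[18,18],[29,14],[32,0]]
[[18,18],[29,14],[32,0],[36,14],[48,0]]
[[11,17],[18,18],[29,14],[32,0],[36,14],[48,0]]
[[11,17],[18,18],[29,14],[32,0],[36,14],[48,0]]
[[11,17],[18,18],[29,14],[48,0]]
[[11,17],[18,18],[28,19],[42,14],[48,0]]
[[11,17],[18,18],[28,19],[42,14],[48,0]]
[[11,17],[18,18],[28,19],[42,14],[48,0]]
[[5,5],[11,17],[18,18],[28,19],[42,14],[48,0]]
[[5,5],[11,17],[18,18],[28,19],[42,14],[48,0]]
[[5,5],[11,17],[18,18],[28,19],[42,14],[48,0]]
[[5,5],[11,17],[18,18],[28,19],[48,0]]
[[5,5],[11,17],[18,18],[28,19],[48,0]]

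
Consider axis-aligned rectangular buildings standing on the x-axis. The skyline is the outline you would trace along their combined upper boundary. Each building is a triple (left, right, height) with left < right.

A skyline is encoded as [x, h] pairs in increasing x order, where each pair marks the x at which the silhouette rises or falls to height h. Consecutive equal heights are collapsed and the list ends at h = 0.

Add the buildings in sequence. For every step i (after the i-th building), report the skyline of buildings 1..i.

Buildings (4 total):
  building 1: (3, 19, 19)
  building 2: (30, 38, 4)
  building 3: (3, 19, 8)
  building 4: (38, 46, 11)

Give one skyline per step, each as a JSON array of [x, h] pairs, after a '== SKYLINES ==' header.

== SKYLINES ==
[[3,19],[19,0]]
[[3,19],[19,0],[30,4],[38,0]]
[[3,19],[19,0],[30,4],[38,0]]
[[3,19],[19,0],[30,4],[38,11],[46,0]]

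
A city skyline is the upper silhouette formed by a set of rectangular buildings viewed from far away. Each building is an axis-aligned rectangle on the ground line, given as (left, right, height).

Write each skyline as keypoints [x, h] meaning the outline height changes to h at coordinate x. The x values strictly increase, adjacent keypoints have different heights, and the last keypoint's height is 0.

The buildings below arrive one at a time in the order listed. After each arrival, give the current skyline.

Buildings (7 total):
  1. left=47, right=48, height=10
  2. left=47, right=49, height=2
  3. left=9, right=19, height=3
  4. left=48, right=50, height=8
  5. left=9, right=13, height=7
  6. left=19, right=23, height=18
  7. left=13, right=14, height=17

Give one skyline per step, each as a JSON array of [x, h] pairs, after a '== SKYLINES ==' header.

== SKYLINES ==
[[47,10],[48,0]]
[[47,10],[48,2],[49,0]]
[[9,3],[19,0],[47,10],[48,2],[49,0]]
[[9,3],[19,0],[47,10],[48,8],[50,0]]
[[9,7],[13,3],[19,0],[47,10],[48,8],[50,0]]
[[9,7],[13,3],[19,18],[23,0],[47,10],[48,8],[50,0]]
[[9,7],[13,17],[14,3],[19,18],[23,0],[47,10],[48,8],[50,0]]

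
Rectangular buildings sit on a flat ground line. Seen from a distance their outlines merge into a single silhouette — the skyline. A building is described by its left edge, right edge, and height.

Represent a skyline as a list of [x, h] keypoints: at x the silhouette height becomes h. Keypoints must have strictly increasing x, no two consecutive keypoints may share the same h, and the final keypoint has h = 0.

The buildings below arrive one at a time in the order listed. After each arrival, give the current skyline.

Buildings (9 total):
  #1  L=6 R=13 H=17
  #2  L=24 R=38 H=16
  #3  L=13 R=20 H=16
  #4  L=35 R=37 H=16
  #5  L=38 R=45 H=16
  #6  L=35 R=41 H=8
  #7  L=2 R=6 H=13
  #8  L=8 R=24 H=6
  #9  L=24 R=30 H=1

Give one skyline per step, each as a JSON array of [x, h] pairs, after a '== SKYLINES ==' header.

== SKYLINES ==
[[6,17],[13,0]]
[[6,17],[13,0],[24,16],[38,0]]
[[6,17],[13,16],[20,0],[24,16],[38,0]]
[[6,17],[13,16],[20,0],[24,16],[38,0]]
[[6,17],[13,16],[20,0],[24,16],[45,0]]
[[6,17],[13,16],[20,0],[24,16],[45,0]]
[[2,13],[6,17],[13,16],[20,0],[24,16],[45,0]]
[[2,13],[6,17],[13,16],[20,6],[24,16],[45,0]]
[[2,13],[6,17],[13,16],[20,6],[24,16],[45,0]]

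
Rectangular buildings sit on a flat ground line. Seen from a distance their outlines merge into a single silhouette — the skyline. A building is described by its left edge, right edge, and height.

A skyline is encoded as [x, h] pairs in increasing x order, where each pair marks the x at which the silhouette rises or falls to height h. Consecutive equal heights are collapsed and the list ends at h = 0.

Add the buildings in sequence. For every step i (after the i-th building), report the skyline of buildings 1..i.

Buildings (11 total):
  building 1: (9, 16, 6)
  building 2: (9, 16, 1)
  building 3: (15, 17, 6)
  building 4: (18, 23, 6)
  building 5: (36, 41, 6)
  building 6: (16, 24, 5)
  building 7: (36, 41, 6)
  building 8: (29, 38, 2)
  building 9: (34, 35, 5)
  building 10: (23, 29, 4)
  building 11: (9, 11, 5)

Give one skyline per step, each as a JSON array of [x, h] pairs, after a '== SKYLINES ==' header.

== SKYLINES ==
[[9,6],[16,0]]
[[9,6],[16,0]]
[[9,6],[17,0]]
[[9,6],[17,0],[18,6],[23,0]]
[[9,6],[17,0],[18,6],[23,0],[36,6],[41,0]]
[[9,6],[17,5],[18,6],[23,5],[24,0],[36,6],[41,0]]
[[9,6],[17,5],[18,6],[23,5],[24,0],[36,6],[41,0]]
[[9,6],[17,5],[18,6],[23,5],[24,0],[29,2],[36,6],[41,0]]
[[9,6],[17,5],[18,6],[23,5],[24,0],[29,2],[34,5],[35,2],[36,6],[41,0]]
[[9,6],[17,5],[18,6],[23,5],[24,4],[29,2],[34,5],[35,2],[36,6],[41,0]]
[[9,6],[17,5],[18,6],[23,5],[24,4],[29,2],[34,5],[35,2],[36,6],[41,0]]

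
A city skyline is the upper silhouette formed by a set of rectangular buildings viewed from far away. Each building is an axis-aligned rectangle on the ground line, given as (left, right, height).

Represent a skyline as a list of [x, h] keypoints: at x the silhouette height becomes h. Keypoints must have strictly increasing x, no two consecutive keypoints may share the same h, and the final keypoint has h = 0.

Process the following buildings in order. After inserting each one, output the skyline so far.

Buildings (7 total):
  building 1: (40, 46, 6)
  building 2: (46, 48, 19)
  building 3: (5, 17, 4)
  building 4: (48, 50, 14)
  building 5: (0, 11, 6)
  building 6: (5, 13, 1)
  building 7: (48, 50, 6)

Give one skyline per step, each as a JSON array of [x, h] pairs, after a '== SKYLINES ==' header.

== SKYLINES ==
[[40,6],[46,0]]
[[40,6],[46,19],[48,0]]
[[5,4],[17,0],[40,6],[46,19],[48,0]]
[[5,4],[17,0],[40,6],[46,19],[48,14],[50,0]]
[[0,6],[11,4],[17,0],[40,6],[46,19],[48,14],[50,0]]
[[0,6],[11,4],[17,0],[40,6],[46,19],[48,14],[50,0]]
[[0,6],[11,4],[17,0],[40,6],[46,19],[48,14],[50,0]]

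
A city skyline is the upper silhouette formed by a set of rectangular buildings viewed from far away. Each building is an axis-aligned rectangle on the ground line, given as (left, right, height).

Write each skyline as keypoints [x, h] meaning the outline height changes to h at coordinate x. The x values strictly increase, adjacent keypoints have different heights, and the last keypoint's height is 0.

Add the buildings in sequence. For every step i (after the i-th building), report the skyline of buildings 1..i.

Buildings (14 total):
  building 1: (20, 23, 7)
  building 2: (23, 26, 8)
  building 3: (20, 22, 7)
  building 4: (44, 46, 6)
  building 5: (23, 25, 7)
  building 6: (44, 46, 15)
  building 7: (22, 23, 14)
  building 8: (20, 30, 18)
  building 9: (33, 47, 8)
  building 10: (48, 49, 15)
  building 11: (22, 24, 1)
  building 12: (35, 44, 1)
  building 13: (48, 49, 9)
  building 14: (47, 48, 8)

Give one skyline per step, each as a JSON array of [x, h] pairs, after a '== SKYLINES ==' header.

== SKYLINES ==
[[20,7],[23,0]]
[[20,7],[23,8],[26,0]]
[[20,7],[23,8],[26,0]]
[[20,7],[23,8],[26,0],[44,6],[46,0]]
[[20,7],[23,8],[26,0],[44,6],[46,0]]
[[20,7],[23,8],[26,0],[44,15],[46,0]]
[[20,7],[22,14],[23,8],[26,0],[44,15],[46,0]]
[[20,18],[30,0],[44,15],[46,0]]
[[20,18],[30,0],[33,8],[44,15],[46,8],[47,0]]
[[20,18],[30,0],[33,8],[44,15],[46,8],[47,0],[48,15],[49,0]]
[[20,18],[30,0],[33,8],[44,15],[46,8],[47,0],[48,15],[49,0]]
[[20,18],[30,0],[33,8],[44,15],[46,8],[47,0],[48,15],[49,0]]
[[20,18],[30,0],[33,8],[44,15],[46,8],[47,0],[48,15],[49,0]]
[[20,18],[30,0],[33,8],[44,15],[46,8],[48,15],[49,0]]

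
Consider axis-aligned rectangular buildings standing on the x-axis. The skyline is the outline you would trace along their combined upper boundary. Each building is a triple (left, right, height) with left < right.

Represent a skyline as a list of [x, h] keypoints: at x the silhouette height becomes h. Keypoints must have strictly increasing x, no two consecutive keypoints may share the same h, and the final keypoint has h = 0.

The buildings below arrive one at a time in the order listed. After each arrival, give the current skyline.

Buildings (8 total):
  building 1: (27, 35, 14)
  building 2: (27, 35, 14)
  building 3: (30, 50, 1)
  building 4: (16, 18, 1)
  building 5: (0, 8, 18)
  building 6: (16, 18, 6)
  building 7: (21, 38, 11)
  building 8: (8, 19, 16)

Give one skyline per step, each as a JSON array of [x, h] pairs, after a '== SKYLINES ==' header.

== SKYLINES ==
[[27,14],[35,0]]
[[27,14],[35,0]]
[[27,14],[35,1],[50,0]]
[[16,1],[18,0],[27,14],[35,1],[50,0]]
[[0,18],[8,0],[16,1],[18,0],[27,14],[35,1],[50,0]]
[[0,18],[8,0],[16,6],[18,0],[27,14],[35,1],[50,0]]
[[0,18],[8,0],[16,6],[18,0],[21,11],[27,14],[35,11],[38,1],[50,0]]
[[0,18],[8,16],[19,0],[21,11],[27,14],[35,11],[38,1],[50,0]]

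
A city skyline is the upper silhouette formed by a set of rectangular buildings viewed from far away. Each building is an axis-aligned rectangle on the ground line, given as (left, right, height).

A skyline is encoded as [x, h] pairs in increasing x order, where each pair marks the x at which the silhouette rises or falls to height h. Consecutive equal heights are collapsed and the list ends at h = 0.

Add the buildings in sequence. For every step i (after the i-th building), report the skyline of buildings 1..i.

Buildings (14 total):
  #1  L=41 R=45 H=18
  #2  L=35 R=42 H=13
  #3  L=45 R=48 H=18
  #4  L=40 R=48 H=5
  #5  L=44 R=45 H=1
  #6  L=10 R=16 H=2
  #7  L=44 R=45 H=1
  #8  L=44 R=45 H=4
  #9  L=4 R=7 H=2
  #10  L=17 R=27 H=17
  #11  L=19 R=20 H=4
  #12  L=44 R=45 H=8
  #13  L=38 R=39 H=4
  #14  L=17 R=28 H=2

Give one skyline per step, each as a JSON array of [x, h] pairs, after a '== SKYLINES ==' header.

== SKYLINES ==
[[41,18],[45,0]]
[[35,13],[41,18],[45,0]]
[[35,13],[41,18],[48,0]]
[[35,13],[41,18],[48,0]]
[[35,13],[41,18],[48,0]]
[[10,2],[16,0],[35,13],[41,18],[48,0]]
[[10,2],[16,0],[35,13],[41,18],[48,0]]
[[10,2],[16,0],[35,13],[41,18],[48,0]]
[[4,2],[7,0],[10,2],[16,0],[35,13],[41,18],[48,0]]
[[4,2],[7,0],[10,2],[16,0],[17,17],[27,0],[35,13],[41,18],[48,0]]
[[4,2],[7,0],[10,2],[16,0],[17,17],[27,0],[35,13],[41,18],[48,0]]
[[4,2],[7,0],[10,2],[16,0],[17,17],[27,0],[35,13],[41,18],[48,0]]
[[4,2],[7,0],[10,2],[16,0],[17,17],[27,0],[35,13],[41,18],[48,0]]
[[4,2],[7,0],[10,2],[16,0],[17,17],[27,2],[28,0],[35,13],[41,18],[48,0]]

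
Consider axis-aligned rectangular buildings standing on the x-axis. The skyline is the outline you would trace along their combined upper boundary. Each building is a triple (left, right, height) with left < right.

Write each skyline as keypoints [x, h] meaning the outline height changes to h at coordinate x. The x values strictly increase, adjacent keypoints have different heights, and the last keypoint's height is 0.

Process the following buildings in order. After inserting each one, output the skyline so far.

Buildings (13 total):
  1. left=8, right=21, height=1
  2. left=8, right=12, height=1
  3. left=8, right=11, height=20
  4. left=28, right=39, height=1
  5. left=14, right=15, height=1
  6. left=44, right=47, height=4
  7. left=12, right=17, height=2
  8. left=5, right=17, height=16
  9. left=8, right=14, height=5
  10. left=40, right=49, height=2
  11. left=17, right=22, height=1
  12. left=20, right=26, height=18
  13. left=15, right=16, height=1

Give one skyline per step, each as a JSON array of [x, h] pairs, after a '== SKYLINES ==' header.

== SKYLINES ==
[[8,1],[21,0]]
[[8,1],[21,0]]
[[8,20],[11,1],[21,0]]
[[8,20],[11,1],[21,0],[28,1],[39,0]]
[[8,20],[11,1],[21,0],[28,1],[39,0]]
[[8,20],[11,1],[21,0],[28,1],[39,0],[44,4],[47,0]]
[[8,20],[11,1],[12,2],[17,1],[21,0],[28,1],[39,0],[44,4],[47,0]]
[[5,16],[8,20],[11,16],[17,1],[21,0],[28,1],[39,0],[44,4],[47,0]]
[[5,16],[8,20],[11,16],[17,1],[21,0],[28,1],[39,0],[44,4],[47,0]]
[[5,16],[8,20],[11,16],[17,1],[21,0],[28,1],[39,0],[40,2],[44,4],[47,2],[49,0]]
[[5,16],[8,20],[11,16],[17,1],[22,0],[28,1],[39,0],[40,2],[44,4],[47,2],[49,0]]
[[5,16],[8,20],[11,16],[17,1],[20,18],[26,0],[28,1],[39,0],[40,2],[44,4],[47,2],[49,0]]
[[5,16],[8,20],[11,16],[17,1],[20,18],[26,0],[28,1],[39,0],[40,2],[44,4],[47,2],[49,0]]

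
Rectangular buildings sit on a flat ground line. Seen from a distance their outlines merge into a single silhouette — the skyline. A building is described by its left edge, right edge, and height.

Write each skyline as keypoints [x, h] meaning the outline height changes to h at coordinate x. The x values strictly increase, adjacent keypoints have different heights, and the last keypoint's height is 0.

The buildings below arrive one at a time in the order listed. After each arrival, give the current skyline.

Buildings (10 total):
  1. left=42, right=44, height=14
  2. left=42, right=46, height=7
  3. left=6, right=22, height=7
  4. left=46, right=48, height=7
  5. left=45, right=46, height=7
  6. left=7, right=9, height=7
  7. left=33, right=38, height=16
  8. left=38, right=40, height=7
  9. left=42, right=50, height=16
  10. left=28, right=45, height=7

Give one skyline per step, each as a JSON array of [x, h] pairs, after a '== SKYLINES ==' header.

== SKYLINES ==
[[42,14],[44,0]]
[[42,14],[44,7],[46,0]]
[[6,7],[22,0],[42,14],[44,7],[46,0]]
[[6,7],[22,0],[42,14],[44,7],[48,0]]
[[6,7],[22,0],[42,14],[44,7],[48,0]]
[[6,7],[22,0],[42,14],[44,7],[48,0]]
[[6,7],[22,0],[33,16],[38,0],[42,14],[44,7],[48,0]]
[[6,7],[22,0],[33,16],[38,7],[40,0],[42,14],[44,7],[48,0]]
[[6,7],[22,0],[33,16],[38,7],[40,0],[42,16],[50,0]]
[[6,7],[22,0],[28,7],[33,16],[38,7],[42,16],[50,0]]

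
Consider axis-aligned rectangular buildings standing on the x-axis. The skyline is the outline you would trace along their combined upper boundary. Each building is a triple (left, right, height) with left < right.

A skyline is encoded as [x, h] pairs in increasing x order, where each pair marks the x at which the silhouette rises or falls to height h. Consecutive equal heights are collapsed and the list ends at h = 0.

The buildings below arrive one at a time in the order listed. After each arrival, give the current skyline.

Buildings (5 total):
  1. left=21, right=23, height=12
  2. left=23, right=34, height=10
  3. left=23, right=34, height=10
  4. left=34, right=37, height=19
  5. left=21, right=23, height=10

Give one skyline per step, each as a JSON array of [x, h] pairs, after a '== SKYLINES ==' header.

== SKYLINES ==
[[21,12],[23,0]]
[[21,12],[23,10],[34,0]]
[[21,12],[23,10],[34,0]]
[[21,12],[23,10],[34,19],[37,0]]
[[21,12],[23,10],[34,19],[37,0]]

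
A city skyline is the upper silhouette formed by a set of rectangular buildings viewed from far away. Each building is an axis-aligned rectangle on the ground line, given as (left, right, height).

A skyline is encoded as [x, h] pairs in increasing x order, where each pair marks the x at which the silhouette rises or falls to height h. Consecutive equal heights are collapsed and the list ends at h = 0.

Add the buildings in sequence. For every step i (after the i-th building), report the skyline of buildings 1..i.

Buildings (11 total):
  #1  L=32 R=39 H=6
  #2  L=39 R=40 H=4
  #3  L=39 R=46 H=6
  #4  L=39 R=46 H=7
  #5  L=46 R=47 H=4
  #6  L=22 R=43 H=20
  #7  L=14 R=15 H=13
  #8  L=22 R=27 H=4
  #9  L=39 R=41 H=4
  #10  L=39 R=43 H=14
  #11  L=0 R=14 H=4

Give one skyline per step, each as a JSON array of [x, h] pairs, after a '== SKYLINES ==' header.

== SKYLINES ==
[[32,6],[39,0]]
[[32,6],[39,4],[40,0]]
[[32,6],[46,0]]
[[32,6],[39,7],[46,0]]
[[32,6],[39,7],[46,4],[47,0]]
[[22,20],[43,7],[46,4],[47,0]]
[[14,13],[15,0],[22,20],[43,7],[46,4],[47,0]]
[[14,13],[15,0],[22,20],[43,7],[46,4],[47,0]]
[[14,13],[15,0],[22,20],[43,7],[46,4],[47,0]]
[[14,13],[15,0],[22,20],[43,7],[46,4],[47,0]]
[[0,4],[14,13],[15,0],[22,20],[43,7],[46,4],[47,0]]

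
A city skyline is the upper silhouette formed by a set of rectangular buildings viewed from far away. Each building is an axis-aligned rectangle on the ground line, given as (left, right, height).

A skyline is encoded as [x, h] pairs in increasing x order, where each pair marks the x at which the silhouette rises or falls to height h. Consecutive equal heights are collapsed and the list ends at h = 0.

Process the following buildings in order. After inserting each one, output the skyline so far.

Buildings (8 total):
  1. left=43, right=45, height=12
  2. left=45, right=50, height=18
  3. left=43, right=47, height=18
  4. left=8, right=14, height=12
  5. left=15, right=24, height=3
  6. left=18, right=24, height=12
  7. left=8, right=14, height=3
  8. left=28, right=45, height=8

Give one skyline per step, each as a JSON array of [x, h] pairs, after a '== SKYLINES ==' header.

== SKYLINES ==
[[43,12],[45,0]]
[[43,12],[45,18],[50,0]]
[[43,18],[50,0]]
[[8,12],[14,0],[43,18],[50,0]]
[[8,12],[14,0],[15,3],[24,0],[43,18],[50,0]]
[[8,12],[14,0],[15,3],[18,12],[24,0],[43,18],[50,0]]
[[8,12],[14,0],[15,3],[18,12],[24,0],[43,18],[50,0]]
[[8,12],[14,0],[15,3],[18,12],[24,0],[28,8],[43,18],[50,0]]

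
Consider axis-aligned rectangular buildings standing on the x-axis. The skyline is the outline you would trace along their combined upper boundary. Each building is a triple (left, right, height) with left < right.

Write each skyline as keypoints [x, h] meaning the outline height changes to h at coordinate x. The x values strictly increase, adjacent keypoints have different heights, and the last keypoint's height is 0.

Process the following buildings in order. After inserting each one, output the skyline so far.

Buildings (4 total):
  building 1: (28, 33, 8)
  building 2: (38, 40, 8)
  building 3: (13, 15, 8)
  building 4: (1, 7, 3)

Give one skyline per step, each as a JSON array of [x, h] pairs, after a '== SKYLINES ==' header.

== SKYLINES ==
[[28,8],[33,0]]
[[28,8],[33,0],[38,8],[40,0]]
[[13,8],[15,0],[28,8],[33,0],[38,8],[40,0]]
[[1,3],[7,0],[13,8],[15,0],[28,8],[33,0],[38,8],[40,0]]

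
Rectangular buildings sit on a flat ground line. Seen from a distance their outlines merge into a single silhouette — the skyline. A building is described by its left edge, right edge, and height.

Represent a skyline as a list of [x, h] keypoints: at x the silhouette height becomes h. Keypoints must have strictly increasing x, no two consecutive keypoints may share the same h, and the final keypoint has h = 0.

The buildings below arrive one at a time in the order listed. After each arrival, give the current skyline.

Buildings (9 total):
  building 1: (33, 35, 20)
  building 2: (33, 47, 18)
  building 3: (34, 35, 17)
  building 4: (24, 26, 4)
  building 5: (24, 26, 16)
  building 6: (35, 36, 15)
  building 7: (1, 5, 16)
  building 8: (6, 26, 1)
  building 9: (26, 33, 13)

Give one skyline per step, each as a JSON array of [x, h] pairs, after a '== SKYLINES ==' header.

== SKYLINES ==
[[33,20],[35,0]]
[[33,20],[35,18],[47,0]]
[[33,20],[35,18],[47,0]]
[[24,4],[26,0],[33,20],[35,18],[47,0]]
[[24,16],[26,0],[33,20],[35,18],[47,0]]
[[24,16],[26,0],[33,20],[35,18],[47,0]]
[[1,16],[5,0],[24,16],[26,0],[33,20],[35,18],[47,0]]
[[1,16],[5,0],[6,1],[24,16],[26,0],[33,20],[35,18],[47,0]]
[[1,16],[5,0],[6,1],[24,16],[26,13],[33,20],[35,18],[47,0]]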